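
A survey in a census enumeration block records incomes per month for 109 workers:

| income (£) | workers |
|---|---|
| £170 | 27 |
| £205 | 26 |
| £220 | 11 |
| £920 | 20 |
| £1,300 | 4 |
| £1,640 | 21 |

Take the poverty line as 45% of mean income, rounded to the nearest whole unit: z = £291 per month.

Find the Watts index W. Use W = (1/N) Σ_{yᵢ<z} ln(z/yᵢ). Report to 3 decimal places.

Below z: 27×£170, 26×£205, 11×£220 (q = 64 of N = 109).
Log gaps: ln(291/170) = 0.5375 (×27); ln(291/205) = 0.3503 (×26); ln(291/220) = 0.2797 (×11).
W = 26.697969 / 109 = 0.245.

0.245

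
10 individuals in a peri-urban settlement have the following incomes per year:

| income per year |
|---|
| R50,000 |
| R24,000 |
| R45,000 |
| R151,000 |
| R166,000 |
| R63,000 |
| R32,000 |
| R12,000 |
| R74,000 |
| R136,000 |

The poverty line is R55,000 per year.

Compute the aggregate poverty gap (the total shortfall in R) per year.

Poor units: R12,000, R24,000, R32,000, R45,000, R50,000 (q = 5 of N = 10).
Individual gaps: 55000−12000 = 43000; 55000−24000 = 31000; 55000−32000 = 23000; 55000−45000 = 10000; 55000−50000 = 5000.
Aggregate gap = R112,000.

R112,000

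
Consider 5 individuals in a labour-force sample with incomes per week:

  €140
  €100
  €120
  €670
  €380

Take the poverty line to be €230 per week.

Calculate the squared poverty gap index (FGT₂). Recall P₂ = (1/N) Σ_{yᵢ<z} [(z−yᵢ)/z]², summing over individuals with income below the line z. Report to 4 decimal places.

0.1403

Below the line: €100, €120, €140 (q = 3 of N = 5).
Normalized shortfalls: (230−100)/230 = 0.5652; (230−120)/230 = 0.4783; (230−140)/230 = 0.3913.
Squared: 0.3195; 0.2287; 0.1531.
Sum = 0.701323; P₂ = 0.701323 / 5 = 0.1403.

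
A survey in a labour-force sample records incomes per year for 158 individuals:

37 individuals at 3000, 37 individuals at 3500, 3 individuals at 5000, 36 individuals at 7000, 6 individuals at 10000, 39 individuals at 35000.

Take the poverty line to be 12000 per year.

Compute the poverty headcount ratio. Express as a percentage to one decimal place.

119 of the 158 individuals have income below 12000.
H = 119/158 = 75.3%.

75.3%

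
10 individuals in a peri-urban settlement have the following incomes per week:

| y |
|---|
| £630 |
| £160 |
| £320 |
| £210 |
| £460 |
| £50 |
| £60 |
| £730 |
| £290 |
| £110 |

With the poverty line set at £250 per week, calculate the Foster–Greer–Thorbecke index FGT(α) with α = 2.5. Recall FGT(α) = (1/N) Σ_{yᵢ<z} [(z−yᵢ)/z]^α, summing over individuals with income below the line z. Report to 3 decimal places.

0.140

Below z: £50, £60, £110, £160, £210 (q = 5 of N = 10).
Relative gaps: (250−50)/250 = 0.8000; (250−60)/250 = 0.7600; (250−110)/250 = 0.5600; (250−160)/250 = 0.3600; (250−210)/250 = 0.1600.
Raised to α = 2.5: 0.57243; 0.50354; 0.23468; 0.07776; 0.01024.
Sum = 1.398650; FGT(2.5) = 1.398650 / 10 = 0.140.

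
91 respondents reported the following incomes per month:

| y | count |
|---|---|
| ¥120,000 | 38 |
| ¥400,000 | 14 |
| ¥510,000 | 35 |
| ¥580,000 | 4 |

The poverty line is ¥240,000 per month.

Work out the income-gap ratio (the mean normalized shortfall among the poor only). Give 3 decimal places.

0.500

Poor units: 38×¥120,000 (q = 38 of N = 91).
Shortfall ratios (z−y)/z: 0.5000 (×38); sum = 19.000000.
The income-gap ratio divides by q (the poor only): 19.000000 / 38 = 0.500.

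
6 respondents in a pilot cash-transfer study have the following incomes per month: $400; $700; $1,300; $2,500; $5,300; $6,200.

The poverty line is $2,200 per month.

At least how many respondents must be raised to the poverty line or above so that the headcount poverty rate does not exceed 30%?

2

Currently q = 3 of N = 6 are below the line (H = 0.500).
A headcount ratio of at most 30% allows at most ⌊0.30 × 6⌋ = 1 poor respondents.
So at least 3 − 1 = 2 must be lifted.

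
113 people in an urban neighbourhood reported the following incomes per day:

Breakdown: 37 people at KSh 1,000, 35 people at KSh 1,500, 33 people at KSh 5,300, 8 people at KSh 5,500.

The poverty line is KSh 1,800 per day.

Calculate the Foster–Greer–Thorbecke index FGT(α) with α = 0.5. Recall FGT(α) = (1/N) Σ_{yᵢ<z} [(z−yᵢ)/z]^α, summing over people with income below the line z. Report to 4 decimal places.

0.3447

Incomes under z: 37×KSh 1,000, 35×KSh 1,500 (q = 72 of N = 113).
Normalized shortfalls: (1800−1000)/1800 = 0.4444 (×37); (1800−1500)/1800 = 0.1667 (×35).
Raised to α = 0.5: 0.66667 (×37); 0.40825 (×35).
Sum = 38.955357; FGT(0.5) = 38.955357 / 113 = 0.3447.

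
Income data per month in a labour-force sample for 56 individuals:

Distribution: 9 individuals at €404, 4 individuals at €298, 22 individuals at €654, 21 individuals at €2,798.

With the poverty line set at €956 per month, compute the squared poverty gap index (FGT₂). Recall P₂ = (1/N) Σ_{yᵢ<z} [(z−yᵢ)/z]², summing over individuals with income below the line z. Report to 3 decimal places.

0.127

Incomes under z: 4×€298, 9×€404, 22×€654 (q = 35 of N = 56).
Normalized shortfalls: (956−298)/956 = 0.6883 (×4); (956−404)/956 = 0.5774 (×9); (956−654)/956 = 0.3159 (×22).
Squared: 0.4737 (×4); 0.3334 (×9); 0.0998 (×22).
Sum = 7.090956; P₂ = 7.090956 / 56 = 0.127.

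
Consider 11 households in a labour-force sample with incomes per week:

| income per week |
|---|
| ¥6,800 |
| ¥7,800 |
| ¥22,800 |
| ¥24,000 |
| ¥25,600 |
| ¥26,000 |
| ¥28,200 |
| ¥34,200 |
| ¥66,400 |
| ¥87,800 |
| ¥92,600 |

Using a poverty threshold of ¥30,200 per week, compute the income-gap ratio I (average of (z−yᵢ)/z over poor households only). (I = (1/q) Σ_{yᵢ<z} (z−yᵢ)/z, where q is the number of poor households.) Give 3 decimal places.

Poor units: ¥6,800, ¥7,800, ¥22,800, ¥24,000, ¥25,600, ¥26,000, ¥28,200 (q = 7 of N = 11).
Relative gaps: 0.7748, 0.7417, 0.2450, 0.2053, 0.1523, 0.1391, 0.0662; sum = 2.324503.
I averages over the q = 7 poor units only: 2.324503 / 7 = 0.332.

0.332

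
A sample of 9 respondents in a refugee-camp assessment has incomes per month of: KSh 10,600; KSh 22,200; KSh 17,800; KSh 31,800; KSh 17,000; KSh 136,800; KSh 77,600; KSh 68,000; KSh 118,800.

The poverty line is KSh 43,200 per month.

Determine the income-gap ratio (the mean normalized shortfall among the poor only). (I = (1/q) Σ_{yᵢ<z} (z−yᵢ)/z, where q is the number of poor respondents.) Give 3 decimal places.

0.540

Incomes under z: KSh 10,600, KSh 17,000, KSh 17,800, KSh 22,200, KSh 31,800 (q = 5 of N = 9).
Shortfall ratios (z−y)/z: 0.7546, 0.6065, 0.5880, 0.4861, 0.2639; sum = 2.699074.
The income-gap ratio divides by q (the poor only): 2.699074 / 5 = 0.540.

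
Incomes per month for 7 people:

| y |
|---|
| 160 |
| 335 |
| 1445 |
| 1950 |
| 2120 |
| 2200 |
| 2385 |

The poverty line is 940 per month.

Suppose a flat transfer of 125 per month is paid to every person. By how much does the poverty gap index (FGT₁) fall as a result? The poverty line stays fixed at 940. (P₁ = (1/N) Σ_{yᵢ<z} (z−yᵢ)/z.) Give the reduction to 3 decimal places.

Before: below the line — 160, 335; poverty gap index (FGT₁) = 0.21049.
After the 125 transfer: below the line — 285, 460; poverty gap index (FGT₁) = 0.17249.
Reduction = 0.21049 − 0.17249 = 0.038.

0.038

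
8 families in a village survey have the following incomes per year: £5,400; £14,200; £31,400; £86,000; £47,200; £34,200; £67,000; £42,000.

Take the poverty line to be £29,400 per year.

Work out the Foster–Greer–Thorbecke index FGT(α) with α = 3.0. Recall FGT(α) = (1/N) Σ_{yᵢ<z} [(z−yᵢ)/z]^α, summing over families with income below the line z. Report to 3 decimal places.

Incomes under z: £5,400, £14,200 (q = 2 of N = 8).
Shortfall ratios: (29400−5400)/29400 = 0.8163; (29400−14200)/29400 = 0.5170.
Raised to α = 3.0: 0.54399; 0.13819.
Sum = 0.682185; FGT(3.0) = 0.682185 / 8 = 0.085.

0.085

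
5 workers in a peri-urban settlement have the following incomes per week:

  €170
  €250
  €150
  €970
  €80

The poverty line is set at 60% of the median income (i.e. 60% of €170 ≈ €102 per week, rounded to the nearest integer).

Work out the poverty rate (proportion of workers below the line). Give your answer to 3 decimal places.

1 of the 5 workers have income below €102.
H = 1/5 = 0.200.

0.200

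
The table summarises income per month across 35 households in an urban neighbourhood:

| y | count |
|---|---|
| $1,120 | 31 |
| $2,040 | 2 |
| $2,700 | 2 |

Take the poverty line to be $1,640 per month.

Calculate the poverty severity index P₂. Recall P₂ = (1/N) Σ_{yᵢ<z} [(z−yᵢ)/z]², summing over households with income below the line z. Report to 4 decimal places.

Poor units: 31×$1,120 (q = 31 of N = 35).
Relative gaps: (1640−1120)/1640 = 0.3171 (×31).
Squared: 0.1005 (×31).
Sum = 3.116597; P₂ = 3.116597 / 35 = 0.0890.

0.0890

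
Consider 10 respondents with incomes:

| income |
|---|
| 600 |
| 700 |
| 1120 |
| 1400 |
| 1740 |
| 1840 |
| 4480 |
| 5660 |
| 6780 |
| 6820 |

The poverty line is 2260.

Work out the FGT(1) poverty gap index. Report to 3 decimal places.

Incomes under z: 600, 700, 1120, 1400, 1740, 1840 (q = 6 of N = 10).
Shortfall ratios: (2260−600)/2260 = 0.7345; (2260−700)/2260 = 0.6903; (2260−1120)/2260 = 0.5044; (2260−1400)/2260 = 0.3805; (2260−1740)/2260 = 0.2301; (2260−1840)/2260 = 0.1858.
Σ = 2.725664. Dividing by the full population N = 10 gives P₁ = 0.273.

0.273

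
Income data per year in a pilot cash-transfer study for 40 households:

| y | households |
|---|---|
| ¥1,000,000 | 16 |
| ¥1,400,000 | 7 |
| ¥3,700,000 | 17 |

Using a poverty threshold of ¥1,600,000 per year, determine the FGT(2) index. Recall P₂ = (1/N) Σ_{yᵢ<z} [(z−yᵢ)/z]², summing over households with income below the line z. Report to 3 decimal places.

0.059

Incomes under z: 16×¥1,000,000, 7×¥1,400,000 (q = 23 of N = 40).
Gap ratios (z−y)/z: (1600000−1000000)/1600000 = 0.3750 (×16); (1600000−1400000)/1600000 = 0.1250 (×7).
Squared: 0.1406 (×16); 0.0156 (×7).
Sum = 2.359375; P₂ = 2.359375 / 40 = 0.059.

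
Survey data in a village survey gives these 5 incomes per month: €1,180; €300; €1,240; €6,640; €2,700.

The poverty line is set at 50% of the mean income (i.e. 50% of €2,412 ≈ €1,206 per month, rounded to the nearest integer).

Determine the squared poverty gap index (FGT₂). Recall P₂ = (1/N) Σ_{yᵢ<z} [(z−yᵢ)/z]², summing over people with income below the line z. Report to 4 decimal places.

Below z: €300, €1,180 (q = 2 of N = 5).
Gap ratios (z−y)/z: (1206−300)/1206 = 0.7512; (1206−1180)/1206 = 0.0216.
Squared: 0.5644; 0.0005.
Sum = 0.564832; P₂ = 0.564832 / 5 = 0.1130.

0.1130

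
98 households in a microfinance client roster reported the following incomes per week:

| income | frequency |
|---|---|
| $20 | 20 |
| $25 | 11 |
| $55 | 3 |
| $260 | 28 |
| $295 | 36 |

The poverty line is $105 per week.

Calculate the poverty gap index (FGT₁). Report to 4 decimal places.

0.2653

Incomes under z: 20×$20, 11×$25, 3×$55 (q = 34 of N = 98).
Relative gaps: (105−20)/105 = 0.8095 (×20); (105−25)/105 = 0.7619 (×11); (105−55)/105 = 0.4762 (×3).
Sum of shortfalls = 26.000000; P₁ averages over all N: 26.000000 / 98 = 0.2653.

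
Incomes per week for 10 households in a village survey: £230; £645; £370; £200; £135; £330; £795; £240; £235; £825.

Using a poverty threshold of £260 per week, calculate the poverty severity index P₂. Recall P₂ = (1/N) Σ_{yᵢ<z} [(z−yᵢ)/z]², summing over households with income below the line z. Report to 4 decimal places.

0.0313

Poor units: £135, £200, £230, £235, £240 (q = 5 of N = 10).
Relative gaps: (260−135)/260 = 0.4808; (260−200)/260 = 0.2308; (260−230)/260 = 0.1154; (260−235)/260 = 0.0962; (260−240)/260 = 0.0769.
Squared: 0.2311; 0.0533; 0.0133; 0.0092; 0.0059.
Sum = 0.312870; P₂ = 0.312870 / 10 = 0.0313.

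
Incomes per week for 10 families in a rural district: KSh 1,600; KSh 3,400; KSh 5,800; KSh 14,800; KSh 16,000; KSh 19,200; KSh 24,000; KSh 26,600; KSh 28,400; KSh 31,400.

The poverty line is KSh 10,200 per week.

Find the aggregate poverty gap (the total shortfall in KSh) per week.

Poor units: KSh 1,600, KSh 3,400, KSh 5,800 (q = 3 of N = 10).
Individual gaps: 10200−1600 = 8600; 10200−3400 = 6800; 10200−5800 = 4400.
Aggregate gap = KSh 19,800.

KSh 19,800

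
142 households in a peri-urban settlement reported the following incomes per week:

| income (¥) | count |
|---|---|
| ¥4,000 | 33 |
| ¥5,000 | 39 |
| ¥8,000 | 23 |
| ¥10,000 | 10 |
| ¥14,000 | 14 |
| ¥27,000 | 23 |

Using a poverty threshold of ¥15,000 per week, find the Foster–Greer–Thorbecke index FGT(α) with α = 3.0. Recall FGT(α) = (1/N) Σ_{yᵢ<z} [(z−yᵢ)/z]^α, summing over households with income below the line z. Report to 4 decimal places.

0.1921

Below the line: 33×¥4,000, 39×¥5,000, 23×¥8,000, 10×¥10,000, 14×¥14,000 (q = 119 of N = 142).
Normalized shortfalls: (15000−4000)/15000 = 0.7333 (×33); (15000−5000)/15000 = 0.6667 (×39); (15000−8000)/15000 = 0.4667 (×23); (15000−10000)/15000 = 0.3333 (×10); (15000−14000)/15000 = 0.0667 (×14).
Raised to α = 3.0: 0.39437 (×33); 0.29630 (×39); 0.10163 (×23); 0.03704 (×10); 0.00030 (×14).
Sum = 27.281778; FGT(3.0) = 27.281778 / 142 = 0.1921.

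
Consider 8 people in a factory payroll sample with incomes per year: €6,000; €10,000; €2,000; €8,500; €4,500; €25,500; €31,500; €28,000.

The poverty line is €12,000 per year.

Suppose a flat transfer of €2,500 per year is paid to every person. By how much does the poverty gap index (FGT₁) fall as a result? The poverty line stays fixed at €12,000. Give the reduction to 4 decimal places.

Before: below the line — €2,000, €4,500, €6,000, €8,500, €10,000; poverty gap index (FGT₁) = 0.302083.
After the €2,500 transfer: below the line — €4,500, €7,000, €8,500, €11,000; poverty gap index (FGT₁) = 0.177083.
Reduction = 0.302083 − 0.177083 = 0.1250.

0.1250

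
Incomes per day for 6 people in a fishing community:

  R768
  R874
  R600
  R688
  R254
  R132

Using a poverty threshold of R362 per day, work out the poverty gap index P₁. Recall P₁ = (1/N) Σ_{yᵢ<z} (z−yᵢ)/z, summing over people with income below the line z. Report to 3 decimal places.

0.156

Below z: R132, R254 (q = 2 of N = 6).
Shortfall ratios: (362−132)/362 = 0.6354; (362−254)/362 = 0.2983.
Sum of shortfalls = 0.933702; P₁ averages over all N: 0.933702 / 6 = 0.156.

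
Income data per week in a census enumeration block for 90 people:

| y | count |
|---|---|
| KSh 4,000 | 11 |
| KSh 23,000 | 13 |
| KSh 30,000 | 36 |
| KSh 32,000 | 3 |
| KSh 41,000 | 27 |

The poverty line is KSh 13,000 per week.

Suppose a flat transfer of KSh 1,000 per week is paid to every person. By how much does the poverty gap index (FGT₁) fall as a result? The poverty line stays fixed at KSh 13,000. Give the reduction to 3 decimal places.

Before: below the line — 11×KSh 4,000; poverty gap index (FGT₁) = 0.08462.
After the KSh 1,000 transfer: below the line — 11×KSh 5,000; poverty gap index (FGT₁) = 0.07521.
Reduction = 0.08462 − 0.07521 = 0.009.

0.009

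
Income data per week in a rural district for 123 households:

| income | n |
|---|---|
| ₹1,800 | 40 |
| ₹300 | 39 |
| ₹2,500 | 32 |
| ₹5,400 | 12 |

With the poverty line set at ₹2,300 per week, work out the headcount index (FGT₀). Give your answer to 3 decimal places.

79 of the 123 households have income below ₹2,300.
H = 79/123 = 0.642.

0.642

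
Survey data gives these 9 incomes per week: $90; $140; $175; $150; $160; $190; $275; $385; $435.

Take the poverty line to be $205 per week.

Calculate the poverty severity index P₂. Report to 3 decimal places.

0.062

Poor units: $90, $140, $150, $160, $175, $190 (q = 6 of N = 9).
Relative gaps: (205−90)/205 = 0.5610; (205−140)/205 = 0.3171; (205−150)/205 = 0.2683; (205−160)/205 = 0.2195; (205−175)/205 = 0.1463; (205−190)/205 = 0.0732.
Squared: 0.3147; 0.1005; 0.0720; 0.0482; 0.0214; 0.0054.
Sum = 0.562165; P₂ = 0.562165 / 9 = 0.062.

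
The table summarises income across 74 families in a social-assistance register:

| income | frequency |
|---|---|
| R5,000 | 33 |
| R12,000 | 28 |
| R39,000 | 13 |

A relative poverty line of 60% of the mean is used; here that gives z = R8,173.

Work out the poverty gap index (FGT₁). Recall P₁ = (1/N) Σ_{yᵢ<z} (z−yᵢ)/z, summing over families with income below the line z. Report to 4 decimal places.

0.1731

Incomes under z: 33×R5,000 (q = 33 of N = 74).
Relative gaps: (8173−5000)/8173 = 0.3882 (×33).
Σ = 12.811575. Dividing by the full population N = 74 gives P₁ = 0.1731.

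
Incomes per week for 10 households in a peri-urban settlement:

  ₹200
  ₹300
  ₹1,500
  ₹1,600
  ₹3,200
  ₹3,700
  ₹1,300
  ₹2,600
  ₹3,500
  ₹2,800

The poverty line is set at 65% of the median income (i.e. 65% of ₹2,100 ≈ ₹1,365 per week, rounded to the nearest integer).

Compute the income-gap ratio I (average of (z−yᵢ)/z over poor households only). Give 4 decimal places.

0.5604

Incomes under z: ₹200, ₹300, ₹1,300 (q = 3 of N = 10).
Shortfall ratios (z−y)/z: 0.8535, 0.7802, 0.0476; sum = 1.681319.
The income-gap ratio divides by q (the poor only): 1.681319 / 3 = 0.5604.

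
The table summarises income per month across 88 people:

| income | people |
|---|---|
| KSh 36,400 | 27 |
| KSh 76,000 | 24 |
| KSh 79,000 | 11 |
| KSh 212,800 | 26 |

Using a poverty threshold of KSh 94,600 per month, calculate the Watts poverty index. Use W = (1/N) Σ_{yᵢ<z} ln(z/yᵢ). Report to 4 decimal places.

0.3753

Poor units: 27×KSh 36,400, 24×KSh 76,000, 11×KSh 79,000 (q = 62 of N = 88).
Log shortfalls: ln(94600/36400) = 0.9551 (×27); ln(94600/76000) = 0.2189 (×24); ln(94600/79000) = 0.1802 (×11).
W = 33.023880 / 88 = 0.3753.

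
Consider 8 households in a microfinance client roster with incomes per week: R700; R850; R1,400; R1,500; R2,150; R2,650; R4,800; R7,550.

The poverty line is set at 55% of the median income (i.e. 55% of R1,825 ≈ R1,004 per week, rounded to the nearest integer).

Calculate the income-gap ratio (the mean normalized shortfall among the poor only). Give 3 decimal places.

Below the line: R700, R850 (q = 2 of N = 8).
Relative gaps: 0.3028, 0.1534; sum = 0.456175.
The income-gap ratio divides by q (the poor only): 0.456175 / 2 = 0.228.

0.228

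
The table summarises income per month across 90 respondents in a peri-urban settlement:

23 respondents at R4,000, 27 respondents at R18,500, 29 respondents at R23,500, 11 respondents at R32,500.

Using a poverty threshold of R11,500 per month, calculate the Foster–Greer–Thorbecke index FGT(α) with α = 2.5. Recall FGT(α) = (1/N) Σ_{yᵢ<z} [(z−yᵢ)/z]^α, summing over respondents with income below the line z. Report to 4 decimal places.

0.0878

Incomes under z: 23×R4,000 (q = 23 of N = 90).
Gap ratios (z−y)/z: (11500−4000)/11500 = 0.6522 (×23).
Raised to α = 2.5: 0.34349 (×23).
Sum = 7.900169; FGT(2.5) = 7.900169 / 90 = 0.0878.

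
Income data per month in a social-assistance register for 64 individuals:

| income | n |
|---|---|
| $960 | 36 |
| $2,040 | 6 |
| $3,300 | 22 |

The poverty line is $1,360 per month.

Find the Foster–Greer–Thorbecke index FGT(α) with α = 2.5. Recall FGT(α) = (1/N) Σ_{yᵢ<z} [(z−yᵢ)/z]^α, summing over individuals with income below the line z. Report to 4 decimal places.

Poor units: 36×$960 (q = 36 of N = 64).
Gap ratios (z−y)/z: (1360−960)/1360 = 0.2941 (×36).
Raised to α = 2.5: 0.04691 (×36).
Sum = 1.688905; FGT(2.5) = 1.688905 / 64 = 0.0264.

0.0264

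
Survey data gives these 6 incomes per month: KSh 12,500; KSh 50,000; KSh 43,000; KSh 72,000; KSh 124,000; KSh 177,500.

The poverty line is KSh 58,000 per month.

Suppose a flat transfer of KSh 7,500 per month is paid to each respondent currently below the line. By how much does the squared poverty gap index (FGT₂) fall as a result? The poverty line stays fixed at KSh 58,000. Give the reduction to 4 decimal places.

Before: below the line — KSh 12,500, KSh 43,000, KSh 50,000; squared poverty gap index (FGT₂) = 0.116887.
After the KSh 7,500 transfer: below the line — KSh 20,000, KSh 50,500, KSh 57,500; squared poverty gap index (FGT₂) = 0.074341.
Reduction = 0.116887 − 0.074341 = 0.0425.

0.0425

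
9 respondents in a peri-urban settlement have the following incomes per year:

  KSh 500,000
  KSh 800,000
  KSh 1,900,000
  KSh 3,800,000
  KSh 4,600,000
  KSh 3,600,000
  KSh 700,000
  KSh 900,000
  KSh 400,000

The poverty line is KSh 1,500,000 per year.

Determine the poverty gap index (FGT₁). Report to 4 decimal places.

0.3111

Incomes under z: KSh 400,000, KSh 500,000, KSh 700,000, KSh 800,000, KSh 900,000 (q = 5 of N = 9).
Gap ratios (z−y)/z: (1500000−400000)/1500000 = 0.7333; (1500000−500000)/1500000 = 0.6667; (1500000−700000)/1500000 = 0.5333; (1500000−800000)/1500000 = 0.4667; (1500000−900000)/1500000 = 0.4000.
Sum of shortfalls = 2.800000; P₁ averages over all N: 2.800000 / 9 = 0.3111.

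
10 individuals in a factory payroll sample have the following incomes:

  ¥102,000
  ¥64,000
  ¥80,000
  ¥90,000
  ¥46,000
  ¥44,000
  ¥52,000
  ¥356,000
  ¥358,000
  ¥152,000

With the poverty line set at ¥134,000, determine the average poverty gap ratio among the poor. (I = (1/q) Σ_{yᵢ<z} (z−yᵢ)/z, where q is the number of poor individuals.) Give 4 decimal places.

Below z: ¥44,000, ¥46,000, ¥52,000, ¥64,000, ¥80,000, ¥90,000, ¥102,000 (q = 7 of N = 10).
Shortfall ratios (z−y)/z: 0.6716, 0.6567, 0.6119, 0.5224, 0.4030, 0.3284, 0.2388; sum = 3.432836.
I averages over the q = 7 poor units only: 3.432836 / 7 = 0.4904.

0.4904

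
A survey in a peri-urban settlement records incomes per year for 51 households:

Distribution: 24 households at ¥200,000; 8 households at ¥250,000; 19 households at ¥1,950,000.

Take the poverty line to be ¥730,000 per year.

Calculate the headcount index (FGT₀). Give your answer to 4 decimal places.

0.6275

32 of the 51 households have income below ¥730,000.
H = 32/51 = 0.6275.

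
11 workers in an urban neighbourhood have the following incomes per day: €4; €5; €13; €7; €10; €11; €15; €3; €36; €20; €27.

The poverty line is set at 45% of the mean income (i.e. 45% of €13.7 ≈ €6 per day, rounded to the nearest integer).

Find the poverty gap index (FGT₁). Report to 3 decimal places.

Below the line: €3, €4, €5 (q = 3 of N = 11).
Relative gaps: (6−3)/6 = 0.5000; (6−4)/6 = 0.3333; (6−5)/6 = 0.1667.
Σ = 1.000000. Dividing by the full population N = 11 gives P₁ = 0.091.

0.091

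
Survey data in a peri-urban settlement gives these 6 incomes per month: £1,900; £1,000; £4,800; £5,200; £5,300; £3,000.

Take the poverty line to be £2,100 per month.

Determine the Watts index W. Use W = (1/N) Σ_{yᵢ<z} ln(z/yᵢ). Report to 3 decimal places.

0.140

Below z: £1,000, £1,900 (q = 2 of N = 6).
Log shortfalls: ln(2100/1000) = 0.7419; ln(2100/1900) = 0.1001.
W = 0.842021 / 6 = 0.140.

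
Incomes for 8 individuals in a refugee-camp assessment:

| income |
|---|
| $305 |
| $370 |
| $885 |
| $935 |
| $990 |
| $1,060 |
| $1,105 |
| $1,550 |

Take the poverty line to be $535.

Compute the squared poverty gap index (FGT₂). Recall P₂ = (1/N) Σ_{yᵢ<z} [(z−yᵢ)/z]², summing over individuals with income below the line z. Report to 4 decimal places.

0.0350

Below the line: $305, $370 (q = 2 of N = 8).
Gap ratios (z−y)/z: (535−305)/535 = 0.4299; (535−370)/535 = 0.3084.
Squared: 0.1848; 0.0951.
Sum = 0.279937; P₂ = 0.279937 / 8 = 0.0350.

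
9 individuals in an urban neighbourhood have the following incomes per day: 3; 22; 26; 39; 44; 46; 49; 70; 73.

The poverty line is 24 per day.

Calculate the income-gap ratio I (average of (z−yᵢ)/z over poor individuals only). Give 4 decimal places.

0.4792

Poor units: 3, 22 (q = 2 of N = 9).
Shortfall ratios (z−y)/z: 0.8750, 0.0833; sum = 0.958333.
The income-gap ratio divides by q (the poor only): 0.958333 / 2 = 0.4792.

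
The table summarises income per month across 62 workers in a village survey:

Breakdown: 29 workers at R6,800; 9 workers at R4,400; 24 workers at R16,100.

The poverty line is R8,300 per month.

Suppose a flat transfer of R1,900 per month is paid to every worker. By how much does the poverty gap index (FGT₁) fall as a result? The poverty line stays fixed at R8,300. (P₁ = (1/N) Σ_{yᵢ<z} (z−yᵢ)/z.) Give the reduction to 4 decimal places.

Before: below the line — 9×R4,400, 29×R6,800; poverty gap index (FGT₁) = 0.152740.
After the R1,900 transfer: below the line — 9×R6,300; poverty gap index (FGT₁) = 0.034979.
Reduction = 0.152740 − 0.034979 = 0.1178.

0.1178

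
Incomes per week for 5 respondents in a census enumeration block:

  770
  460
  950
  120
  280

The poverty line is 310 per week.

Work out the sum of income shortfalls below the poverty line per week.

Below the line: 120, 280 (q = 2 of N = 5).
Individual gaps: 310−120 = 190; 310−280 = 30.
Aggregate gap = 220.

220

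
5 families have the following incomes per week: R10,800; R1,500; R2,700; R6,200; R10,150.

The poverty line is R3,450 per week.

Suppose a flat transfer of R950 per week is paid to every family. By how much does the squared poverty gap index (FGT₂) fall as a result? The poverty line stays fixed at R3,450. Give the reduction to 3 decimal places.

Before: below the line — R1,500, R2,700; squared poverty gap index (FGT₂) = 0.07335.
After the R950 transfer: below the line — R2,450; squared poverty gap index (FGT₂) = 0.01680.
Reduction = 0.07335 − 0.01680 = 0.057.

0.057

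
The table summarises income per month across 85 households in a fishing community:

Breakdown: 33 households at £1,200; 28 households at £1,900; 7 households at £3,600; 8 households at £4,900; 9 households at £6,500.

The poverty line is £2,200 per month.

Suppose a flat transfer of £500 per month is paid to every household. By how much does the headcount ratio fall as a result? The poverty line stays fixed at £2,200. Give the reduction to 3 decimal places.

Before: below the line — 33×£1,200, 28×£1,900; headcount ratio = 0.71765.
After the £500 transfer: below the line — 33×£1,700; headcount ratio = 0.38824.
Reduction = 0.71765 − 0.38824 = 0.329.

0.329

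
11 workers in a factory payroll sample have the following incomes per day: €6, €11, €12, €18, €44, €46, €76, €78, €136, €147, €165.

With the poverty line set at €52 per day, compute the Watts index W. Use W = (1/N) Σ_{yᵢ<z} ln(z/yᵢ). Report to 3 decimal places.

0.594

Poor units: €6, €11, €12, €18, €44, €46 (q = 6 of N = 11).
Log shortfalls: ln(52/6) = 2.1595; ln(52/11) = 1.5533; ln(52/12) = 1.4663; ln(52/18) = 1.0609; ln(52/44) = 0.1671; ln(52/46) = 0.1226.
W = 6.529698 / 11 = 0.594.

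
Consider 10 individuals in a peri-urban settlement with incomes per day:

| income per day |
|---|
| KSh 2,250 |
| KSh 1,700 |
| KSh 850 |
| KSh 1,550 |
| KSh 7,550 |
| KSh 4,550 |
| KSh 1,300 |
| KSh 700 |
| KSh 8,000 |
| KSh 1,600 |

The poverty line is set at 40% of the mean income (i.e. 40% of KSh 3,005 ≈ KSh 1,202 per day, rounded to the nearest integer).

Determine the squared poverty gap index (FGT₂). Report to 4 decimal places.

0.0260

Below z: KSh 700, KSh 850 (q = 2 of N = 10).
Shortfall ratios: (1202−700)/1202 = 0.4176; (1202−850)/1202 = 0.2928.
Squared: 0.1744; 0.0858.
Sum = 0.260179; P₂ = 0.260179 / 10 = 0.0260.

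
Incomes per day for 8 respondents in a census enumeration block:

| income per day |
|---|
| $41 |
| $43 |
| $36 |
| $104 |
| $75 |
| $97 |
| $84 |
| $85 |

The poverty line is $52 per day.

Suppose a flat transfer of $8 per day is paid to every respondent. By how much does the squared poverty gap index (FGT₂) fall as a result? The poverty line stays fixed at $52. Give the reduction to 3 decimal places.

0.018

Before: below the line — $36, $41, $43; squared poverty gap index (FGT₂) = 0.02117.
After the $8 transfer: below the line — $44, $49, $51; squared poverty gap index (FGT₂) = 0.00342.
Reduction = 0.02117 − 0.00342 = 0.018.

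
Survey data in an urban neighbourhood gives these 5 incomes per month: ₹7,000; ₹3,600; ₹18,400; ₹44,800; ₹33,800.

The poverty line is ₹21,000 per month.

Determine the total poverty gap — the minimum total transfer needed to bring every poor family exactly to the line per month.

₹34,000

Below the line: ₹3,600, ₹7,000, ₹18,400 (q = 3 of N = 5).
Individual gaps: 21000−3600 = 17400; 21000−7000 = 14000; 21000−18400 = 2600.
Aggregate gap = ₹34,000.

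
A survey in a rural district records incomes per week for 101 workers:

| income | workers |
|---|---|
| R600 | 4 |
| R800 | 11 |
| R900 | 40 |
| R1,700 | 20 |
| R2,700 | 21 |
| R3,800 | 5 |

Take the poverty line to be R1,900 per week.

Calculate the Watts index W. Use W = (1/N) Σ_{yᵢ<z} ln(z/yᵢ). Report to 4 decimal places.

Below the line: 4×R600, 11×R800, 40×R900, 20×R1,700 (q = 75 of N = 101).
ln(z/y) terms: ln(1900/600) = 1.1527 (×4); ln(1900/800) = 0.8650 (×11); ln(1900/900) = 0.7472 (×40); ln(1900/1700) = 0.1112 (×20).
W = 46.238779 / 101 = 0.4578.

0.4578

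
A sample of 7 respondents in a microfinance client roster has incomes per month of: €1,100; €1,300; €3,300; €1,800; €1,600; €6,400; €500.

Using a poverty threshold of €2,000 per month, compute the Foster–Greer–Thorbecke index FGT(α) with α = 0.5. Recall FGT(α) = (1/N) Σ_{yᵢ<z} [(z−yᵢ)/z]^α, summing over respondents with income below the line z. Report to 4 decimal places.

Incomes under z: €500, €1,100, €1,300, €1,600, €1,800 (q = 5 of N = 7).
Shortfall ratios: (2000−500)/2000 = 0.7500; (2000−1100)/2000 = 0.4500; (2000−1300)/2000 = 0.3500; (2000−1600)/2000 = 0.2000; (2000−1800)/2000 = 0.1000.
Raised to α = 0.5: 0.86603; 0.67082; 0.59161; 0.44721; 0.31623.
Sum = 2.891895; FGT(0.5) = 2.891895 / 7 = 0.4131.

0.4131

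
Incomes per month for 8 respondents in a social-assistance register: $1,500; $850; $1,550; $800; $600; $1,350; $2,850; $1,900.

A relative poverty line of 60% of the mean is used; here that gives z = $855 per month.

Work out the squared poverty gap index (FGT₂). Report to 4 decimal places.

Incomes under z: $600, $800, $850 (q = 3 of N = 8).
Relative gaps: (855−600)/855 = 0.2982; (855−800)/855 = 0.0643; (855−850)/855 = 0.0058.
Squared: 0.0890; 0.0041; 0.0000.
Sum = 0.093123; P₂ = 0.093123 / 8 = 0.0116.

0.0116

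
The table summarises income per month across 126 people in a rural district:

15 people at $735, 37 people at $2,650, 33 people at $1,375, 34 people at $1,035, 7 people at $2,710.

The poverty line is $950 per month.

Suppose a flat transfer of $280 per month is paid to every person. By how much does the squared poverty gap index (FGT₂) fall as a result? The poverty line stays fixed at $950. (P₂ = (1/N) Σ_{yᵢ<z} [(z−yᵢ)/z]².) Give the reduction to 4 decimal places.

0.0061

Before: below the line — 15×$735; squared poverty gap index (FGT₂) = 0.006097.
After the $280 transfer: below the line — none; squared poverty gap index (FGT₂) = 0.000000.
Reduction = 0.006097 − 0.000000 = 0.0061.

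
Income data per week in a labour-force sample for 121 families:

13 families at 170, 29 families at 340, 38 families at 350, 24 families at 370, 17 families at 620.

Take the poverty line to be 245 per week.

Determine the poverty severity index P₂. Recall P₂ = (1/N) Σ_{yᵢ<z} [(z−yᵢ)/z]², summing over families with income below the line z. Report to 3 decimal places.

0.010

Poor units: 13×170 (q = 13 of N = 121).
Shortfall ratios: (245−170)/245 = 0.3061 (×13).
Squared: 0.0937 (×13).
Sum = 1.218242; P₂ = 1.218242 / 121 = 0.010.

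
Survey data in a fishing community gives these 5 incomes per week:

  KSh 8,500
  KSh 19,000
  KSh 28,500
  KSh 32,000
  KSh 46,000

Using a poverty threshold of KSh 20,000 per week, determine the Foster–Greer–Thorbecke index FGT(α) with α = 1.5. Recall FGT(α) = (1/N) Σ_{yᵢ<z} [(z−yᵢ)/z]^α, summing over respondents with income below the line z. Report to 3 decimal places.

0.089

Incomes under z: KSh 8,500, KSh 19,000 (q = 2 of N = 5).
Normalized shortfalls: (20000−8500)/20000 = 0.5750; (20000−19000)/20000 = 0.0500.
Raised to α = 1.5: 0.43602; 0.01118.
Sum = 0.447196; FGT(1.5) = 0.447196 / 5 = 0.089.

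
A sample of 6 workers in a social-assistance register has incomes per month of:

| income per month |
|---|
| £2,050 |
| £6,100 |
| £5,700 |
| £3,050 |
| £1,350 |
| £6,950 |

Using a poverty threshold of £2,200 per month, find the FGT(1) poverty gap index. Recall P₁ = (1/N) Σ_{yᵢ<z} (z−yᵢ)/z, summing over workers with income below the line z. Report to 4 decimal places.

0.0758

Below the line: £1,350, £2,050 (q = 2 of N = 6).
Relative gaps: (2200−1350)/2200 = 0.3864; (2200−2050)/2200 = 0.0682.
Σ = 0.454545. Dividing by the full population N = 6 gives P₁ = 0.0758.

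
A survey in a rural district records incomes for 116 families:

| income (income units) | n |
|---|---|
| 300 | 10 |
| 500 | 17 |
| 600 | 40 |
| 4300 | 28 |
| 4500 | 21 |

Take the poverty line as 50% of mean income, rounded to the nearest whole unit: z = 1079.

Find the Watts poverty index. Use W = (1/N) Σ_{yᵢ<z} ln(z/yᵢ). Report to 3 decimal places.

0.425

Poor units: 10×300, 17×500, 40×600 (q = 67 of N = 116).
Log gaps: ln(1079/300) = 1.2800 (×10); ln(1079/500) = 0.7692 (×17); ln(1079/600) = 0.5869 (×40).
W = 49.350579 / 116 = 0.425.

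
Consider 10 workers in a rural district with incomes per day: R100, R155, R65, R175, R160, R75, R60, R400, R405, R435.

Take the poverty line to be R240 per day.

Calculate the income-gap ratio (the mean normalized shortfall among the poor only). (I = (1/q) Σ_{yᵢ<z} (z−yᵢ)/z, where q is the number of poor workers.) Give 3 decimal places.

0.530

Poor units: R60, R65, R75, R100, R155, R160, R175 (q = 7 of N = 10).
Shortfall ratios (z−y)/z: 0.7500, 0.7292, 0.6875, 0.5833, 0.3542, 0.3333, 0.2708; sum = 3.708333.
I averages over the q = 7 poor units only: 3.708333 / 7 = 0.530.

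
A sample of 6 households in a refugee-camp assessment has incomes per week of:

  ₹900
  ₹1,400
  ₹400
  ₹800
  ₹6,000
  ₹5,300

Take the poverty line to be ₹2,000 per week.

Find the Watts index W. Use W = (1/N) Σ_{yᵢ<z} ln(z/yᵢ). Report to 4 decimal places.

0.6135

Incomes under z: ₹400, ₹800, ₹900, ₹1,400 (q = 4 of N = 6).
Log gaps: ln(2000/400) = 1.6094; ln(2000/800) = 0.9163; ln(2000/900) = 0.7985; ln(2000/1400) = 0.3567.
W = 3.680911 / 6 = 0.6135.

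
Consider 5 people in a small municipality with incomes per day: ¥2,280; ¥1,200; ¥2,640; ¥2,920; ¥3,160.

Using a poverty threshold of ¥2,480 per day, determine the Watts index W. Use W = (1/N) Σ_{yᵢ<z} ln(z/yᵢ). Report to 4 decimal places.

0.1620

Poor units: ¥1,200, ¥2,280 (q = 2 of N = 5).
Log gaps: ln(2480/1200) = 0.7259; ln(2480/2280) = 0.0841.
W = 0.810020 / 5 = 0.1620.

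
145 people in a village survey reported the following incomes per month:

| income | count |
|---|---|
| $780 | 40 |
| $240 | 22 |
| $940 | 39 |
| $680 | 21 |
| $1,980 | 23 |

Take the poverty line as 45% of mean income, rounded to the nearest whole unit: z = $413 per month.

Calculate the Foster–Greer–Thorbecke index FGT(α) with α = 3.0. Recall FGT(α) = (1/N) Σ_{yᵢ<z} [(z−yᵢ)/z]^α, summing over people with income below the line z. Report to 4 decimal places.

Incomes under z: 22×$240 (q = 22 of N = 145).
Shortfall ratios: (413−240)/413 = 0.4189 (×22).
Raised to α = 3.0: 0.07350 (×22).
Sum = 1.617003; FGT(3.0) = 1.617003 / 145 = 0.0112.

0.0112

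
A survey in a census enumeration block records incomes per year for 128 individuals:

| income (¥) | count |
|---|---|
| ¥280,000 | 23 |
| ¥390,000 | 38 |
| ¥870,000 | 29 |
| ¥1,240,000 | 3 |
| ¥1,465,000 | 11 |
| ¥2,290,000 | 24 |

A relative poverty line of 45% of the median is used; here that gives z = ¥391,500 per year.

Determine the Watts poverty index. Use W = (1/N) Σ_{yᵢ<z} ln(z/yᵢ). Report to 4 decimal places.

0.0614

Below the line: 23×¥280,000, 38×¥390,000 (q = 61 of N = 128).
ln(z/y) terms: ln(391500/280000) = 0.3352 (×23); ln(391500/390000) = 0.0038 (×38).
W = 7.855379 / 128 = 0.0614.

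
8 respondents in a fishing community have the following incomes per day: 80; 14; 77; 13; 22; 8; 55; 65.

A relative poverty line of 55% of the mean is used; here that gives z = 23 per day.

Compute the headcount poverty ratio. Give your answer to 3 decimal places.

0.500

4 of the 8 respondents have income below 23.
H = 4/8 = 0.500.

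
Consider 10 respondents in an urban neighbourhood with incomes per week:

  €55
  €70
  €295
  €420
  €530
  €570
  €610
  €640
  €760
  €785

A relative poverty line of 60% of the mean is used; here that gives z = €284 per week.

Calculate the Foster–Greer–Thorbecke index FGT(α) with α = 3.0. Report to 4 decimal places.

0.0952

Below the line: €55, €70 (q = 2 of N = 10).
Normalized shortfalls: (284−55)/284 = 0.8063; (284−70)/284 = 0.7535.
Raised to α = 3.0: 0.52427; 0.42784.
Sum = 0.952111; FGT(3.0) = 0.952111 / 10 = 0.0952.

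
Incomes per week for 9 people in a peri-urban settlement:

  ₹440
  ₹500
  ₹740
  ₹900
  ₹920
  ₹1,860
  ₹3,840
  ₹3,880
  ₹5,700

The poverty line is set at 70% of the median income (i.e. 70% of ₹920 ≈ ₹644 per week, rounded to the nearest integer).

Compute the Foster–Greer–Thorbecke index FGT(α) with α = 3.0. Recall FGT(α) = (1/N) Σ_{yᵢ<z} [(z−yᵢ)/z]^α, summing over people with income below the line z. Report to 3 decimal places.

Poor units: ₹440, ₹500 (q = 2 of N = 9).
Relative gaps: (644−440)/644 = 0.3168; (644−500)/644 = 0.2236.
Raised to α = 3.0: 0.03179; 0.01118.
Sum = 0.042965; FGT(3.0) = 0.042965 / 9 = 0.005.

0.005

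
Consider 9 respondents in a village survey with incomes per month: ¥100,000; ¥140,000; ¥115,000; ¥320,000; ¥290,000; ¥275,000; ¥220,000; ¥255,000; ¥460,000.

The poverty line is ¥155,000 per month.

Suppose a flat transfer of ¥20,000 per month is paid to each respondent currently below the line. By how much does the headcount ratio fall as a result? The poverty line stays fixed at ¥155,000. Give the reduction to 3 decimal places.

0.111

Before: below the line — ¥100,000, ¥115,000, ¥140,000; headcount ratio = 0.33333.
After the ¥20,000 transfer: below the line — ¥120,000, ¥135,000; headcount ratio = 0.22222.
Reduction = 0.33333 − 0.22222 = 0.111.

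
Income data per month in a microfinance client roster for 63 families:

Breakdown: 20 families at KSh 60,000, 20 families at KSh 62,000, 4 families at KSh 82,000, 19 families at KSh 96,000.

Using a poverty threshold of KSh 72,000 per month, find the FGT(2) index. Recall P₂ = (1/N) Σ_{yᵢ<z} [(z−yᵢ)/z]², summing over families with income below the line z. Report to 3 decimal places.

Below z: 20×KSh 60,000, 20×KSh 62,000 (q = 40 of N = 63).
Shortfall ratios: (72000−60000)/72000 = 0.1667 (×20); (72000−62000)/72000 = 0.1389 (×20).
Squared: 0.0278 (×20); 0.0193 (×20).
Sum = 0.941358; P₂ = 0.941358 / 63 = 0.015.

0.015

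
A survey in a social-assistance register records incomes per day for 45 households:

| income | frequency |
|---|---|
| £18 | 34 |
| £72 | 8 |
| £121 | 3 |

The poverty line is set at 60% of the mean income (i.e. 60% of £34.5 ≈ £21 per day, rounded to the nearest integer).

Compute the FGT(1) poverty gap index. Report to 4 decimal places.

Poor units: 34×£18 (q = 34 of N = 45).
Normalized shortfalls: (21−18)/21 = 0.1429 (×34).
Sum of shortfalls = 4.857143; P₁ averages over all N: 4.857143 / 45 = 0.1079.

0.1079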